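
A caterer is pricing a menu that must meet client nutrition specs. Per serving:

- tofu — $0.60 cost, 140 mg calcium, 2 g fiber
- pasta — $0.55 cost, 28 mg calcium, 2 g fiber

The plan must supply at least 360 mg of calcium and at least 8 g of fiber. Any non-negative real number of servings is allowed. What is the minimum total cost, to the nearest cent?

$2.31

Minimising a linear cost over {calcium ≥ 360, fiber ≥ 8, servings ≥ 0} — the optimum is at a vertex, using one or two foods.
tofu only: max(360/140, 8/2) = 4 servings → $2.40.
pasta only: max(360/28, 8/2) = 12.86 servings → $7.07.
tofu + pasta with both tight: 2.214 servings and 1.786 servings → $2.31.
Cheapest feasible corner: $2.31.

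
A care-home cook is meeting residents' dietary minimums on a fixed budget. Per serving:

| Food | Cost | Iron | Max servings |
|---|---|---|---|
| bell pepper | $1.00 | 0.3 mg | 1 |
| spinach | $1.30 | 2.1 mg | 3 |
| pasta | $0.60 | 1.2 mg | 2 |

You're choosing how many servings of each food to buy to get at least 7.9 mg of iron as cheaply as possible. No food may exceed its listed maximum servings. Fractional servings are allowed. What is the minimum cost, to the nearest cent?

Cost per mg of iron: pasta $0.5000, spinach $0.6190, bell pepper $3.3333.
Take 2 servings of pasta: +2.4 mg iron for $1.20 (total $1.20, still need 5.5 mg).
Take 2.619 servings of spinach: +5.5 mg iron for $3.40 (total $4.60, still need 0.0 mg).
Filling from the cheapest source first is optimal under one linear minimum: $4.60.

$4.60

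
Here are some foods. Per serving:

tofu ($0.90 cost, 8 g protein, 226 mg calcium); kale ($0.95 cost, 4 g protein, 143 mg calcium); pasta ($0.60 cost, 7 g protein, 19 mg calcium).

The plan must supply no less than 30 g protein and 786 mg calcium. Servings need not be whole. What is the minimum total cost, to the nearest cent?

$3.31

Two binding constraints pin down two serving amounts, so the optimal mix uses at most two foods. The candidates are each food alone (scaled to the tighter of protein/calcium) and each pair with both constraints tight.
tofu only: max(30/8, 786/226) = 3.75 servings → $3.38.
kale only: max(30/4, 786/143) = 7.5 servings → $7.12.
pasta only: max(30/7, 786/19) = 41.37 servings → $24.82.
tofu + kale: intersection lies outside the first quadrant.
tofu + pasta with both tight: 3.449 servings and 0.3441 servings → $3.31.
kale + pasta with both tight: 5.332 servings and 1.239 servings → $5.81.
So the least-cost plan costs $3.31.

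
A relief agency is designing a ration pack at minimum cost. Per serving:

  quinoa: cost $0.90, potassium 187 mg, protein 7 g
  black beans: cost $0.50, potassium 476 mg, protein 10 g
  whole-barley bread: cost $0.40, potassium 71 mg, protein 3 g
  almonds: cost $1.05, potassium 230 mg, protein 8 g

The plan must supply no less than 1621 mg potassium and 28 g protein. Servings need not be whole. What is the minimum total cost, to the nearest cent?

$1.70

An LP optimum is at a vertex; with two nutrient constraints at most two foods are used. Check each candidate.
quinoa only: max(1621/187, 28/7) = 8.668 servings → $7.80.
black beans only: max(1621/476, 28/10) = 3.405 servings → $1.70.
whole-barley bread only: max(1621/71, 28/3) = 22.83 servings → $9.13.
almonds only: max(1621/230, 28/8) = 7.048 servings → $7.40.
quinoa + black beans with both targets exact would need a negative amount; discard.
quinoa + whole-barley bread with both targets exact would need a negative amount; discard.
quinoa + almonds: intersection lies outside the first quadrant.
black beans + whole-barley bread: intersection lies outside the first quadrant.
black beans + almonds: the both-tight solution has a negative serving — not a feasible corner.
whole-barley bread + almonds with both targets exact would need a negative amount; discard.
Cheapest feasible corner: $1.70.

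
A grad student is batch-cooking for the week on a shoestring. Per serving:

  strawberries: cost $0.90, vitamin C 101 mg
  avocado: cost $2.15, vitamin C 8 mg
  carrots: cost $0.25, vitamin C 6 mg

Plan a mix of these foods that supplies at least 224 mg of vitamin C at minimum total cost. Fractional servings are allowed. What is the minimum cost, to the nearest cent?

$2.00

Cost per mg of vitamin C: strawberries $0.0089, carrots $0.0417, avocado $0.2687.
With no serving limits, use only strawberries: 224 mg / 101 mg = 2.218 servings × $0.90 = $2.00.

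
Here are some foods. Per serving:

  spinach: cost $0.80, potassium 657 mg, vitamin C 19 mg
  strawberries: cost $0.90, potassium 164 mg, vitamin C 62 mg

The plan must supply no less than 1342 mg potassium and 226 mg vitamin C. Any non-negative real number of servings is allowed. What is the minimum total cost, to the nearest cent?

$3.92

Check every corner: each single food scaled to meet both minima, and each pair solved so both constraints bind.
spinach only: max(1342/657, 226/19) = 11.89 servings → $9.52.
strawberries only: max(1342/164, 226/62) = 8.183 servings → $7.36.
spinach + strawberries with both tight: 1.227 servings and 3.269 servings → $3.92.
So the least-cost plan costs $3.92.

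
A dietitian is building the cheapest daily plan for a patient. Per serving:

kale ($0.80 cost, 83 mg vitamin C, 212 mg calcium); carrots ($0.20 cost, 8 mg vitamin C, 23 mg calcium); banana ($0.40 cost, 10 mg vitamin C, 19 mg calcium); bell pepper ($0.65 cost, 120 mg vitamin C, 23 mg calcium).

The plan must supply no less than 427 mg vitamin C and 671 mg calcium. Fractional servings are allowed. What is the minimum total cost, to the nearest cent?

Check every corner: each single food scaled to meet both minima, and each pair solved so both constraints bind.
kale only: max(427/83, 671/212) = 5.145 servings → $4.12.
carrots only: max(427/8, 671/23) = 53.38 servings → $10.68.
banana only: max(427/10, 671/19) = 42.7 servings → $17.08.
bell pepper only: max(427/120, 671/23) = 29.17 servings → $18.96.
kale + carrots: intersection lies outside the first quadrant.
kale + banana: intersection lies outside the first quadrant.
kale + bell pepper with both tight: 3.005 servings and 1.48 servings → $3.37.
carrots + banana: the both-tight solution has a negative serving — not a feasible corner.
carrots + bell pepper with both tight: 27.45 servings and 1.729 servings → $6.61.
banana + bell pepper with both tight: 34.49 servings and 0.6844 servings → $14.24.
The minimum over all feasible corners is $3.37.

$3.37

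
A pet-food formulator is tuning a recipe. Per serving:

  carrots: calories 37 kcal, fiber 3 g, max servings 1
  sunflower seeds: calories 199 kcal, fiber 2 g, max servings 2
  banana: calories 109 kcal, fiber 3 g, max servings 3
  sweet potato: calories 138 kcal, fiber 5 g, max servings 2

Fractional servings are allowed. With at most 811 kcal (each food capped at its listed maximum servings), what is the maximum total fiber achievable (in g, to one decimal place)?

23.7 g

Fiber per kcal: carrots 0.08108, sweet potato 0.03623, banana 0.02752, sunflower seeds 0.01005.
Take 1 serving of carrots: uses 37 kcal, +3.0 g fiber (running total 3.0 g).
Take 2 servings of sweet potato: uses 276 kcal, +10.0 g fiber (running total 13.0 g).
Take 3 servings of banana: uses 327 kcal, +9.0 g fiber (running total 22.0 g).
Take 0.8593 servings of sunflower seeds: uses 171 kcal, +1.7 g fiber (running total 23.7 g).
Filling greedily by fiber-per-kcal is optimal for one linear limit, giving 23.7 g.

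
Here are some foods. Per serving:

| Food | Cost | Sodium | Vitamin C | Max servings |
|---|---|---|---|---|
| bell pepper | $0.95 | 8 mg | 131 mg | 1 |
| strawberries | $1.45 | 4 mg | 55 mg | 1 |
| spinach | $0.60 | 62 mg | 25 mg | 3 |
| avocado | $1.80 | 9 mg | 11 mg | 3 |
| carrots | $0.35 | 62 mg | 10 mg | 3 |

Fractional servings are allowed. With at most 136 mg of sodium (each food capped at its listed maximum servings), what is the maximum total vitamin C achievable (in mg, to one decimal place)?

Vitamin C per mg sodium: bell pepper 16.38, strawberries 13.75, avocado 1.222, spinach 0.4032, carrots 0.1613.
Take 1 serving of bell pepper: uses 8 mg sodium, +131.0 mg vitamin C (running total 131.0 mg).
Take 1 serving of strawberries: uses 4 mg sodium, +55.0 mg vitamin C (running total 186.0 mg).
Take 3 servings of avocado: uses 27 mg sodium, +33.0 mg vitamin C (running total 219.0 mg).
Take 1.565 servings of spinach: uses 97 mg sodium, +39.1 mg vitamin C (running total 258.1 mg).
Greedy by best ratio exhausts the sodium allowance optimally: 258.1 mg.

258.1 mg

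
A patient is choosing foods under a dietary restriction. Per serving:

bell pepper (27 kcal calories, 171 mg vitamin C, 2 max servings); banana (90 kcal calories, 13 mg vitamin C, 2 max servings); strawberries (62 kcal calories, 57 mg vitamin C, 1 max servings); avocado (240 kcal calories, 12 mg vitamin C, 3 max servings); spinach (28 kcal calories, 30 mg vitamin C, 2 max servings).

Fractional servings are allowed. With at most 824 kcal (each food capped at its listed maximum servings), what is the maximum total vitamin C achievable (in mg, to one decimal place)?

508.6 mg

Vitamin C per kcal: bell pepper 6.333, spinach 1.071, strawberries 0.9194, banana 0.1444, avocado 0.05.
Take 2 servings of bell pepper: uses 54 kcal, +342.0 mg vitamin C (running total 342.0 mg).
Take 2 servings of spinach: uses 56 kcal, +60.0 mg vitamin C (running total 402.0 mg).
Take 1 serving of strawberries: uses 62 kcal, +57.0 mg vitamin C (running total 459.0 mg).
Take 2 servings of banana: uses 180 kcal, +26.0 mg vitamin C (running total 485.0 mg).
Take 1.967 servings of avocado: uses 472 kcal, +23.6 mg vitamin C (running total 508.6 mg).
Filling greedily by vitamin C-per-kcal is optimal for one linear limit, giving 508.6 mg.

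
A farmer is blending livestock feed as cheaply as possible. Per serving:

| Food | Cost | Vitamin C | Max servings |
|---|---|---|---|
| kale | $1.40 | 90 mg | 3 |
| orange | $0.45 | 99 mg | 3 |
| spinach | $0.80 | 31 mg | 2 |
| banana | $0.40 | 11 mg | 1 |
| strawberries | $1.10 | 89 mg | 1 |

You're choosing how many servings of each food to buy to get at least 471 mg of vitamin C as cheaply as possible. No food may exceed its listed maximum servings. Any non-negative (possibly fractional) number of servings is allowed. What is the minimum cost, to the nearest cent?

$3.77

Cost per mg of vitamin C: orange $0.0045, strawberries $0.0124, kale $0.0156, spinach $0.0258, banana $0.0364.
Take 3 servings of orange: +297.0 mg vitamin C for $1.35 (total $1.35, still need 174.0 mg).
Take 1 serving of strawberries: +89.0 mg vitamin C for $1.10 (total $2.45, still need 85.0 mg).
Take 0.9444 servings of kale: +85.0 mg vitamin C for $1.32 (total $3.77, still need 0.0 mg).
Greedy by cheapest-per-mg is optimal for a single linear constraint, so the minimum cost is $3.77.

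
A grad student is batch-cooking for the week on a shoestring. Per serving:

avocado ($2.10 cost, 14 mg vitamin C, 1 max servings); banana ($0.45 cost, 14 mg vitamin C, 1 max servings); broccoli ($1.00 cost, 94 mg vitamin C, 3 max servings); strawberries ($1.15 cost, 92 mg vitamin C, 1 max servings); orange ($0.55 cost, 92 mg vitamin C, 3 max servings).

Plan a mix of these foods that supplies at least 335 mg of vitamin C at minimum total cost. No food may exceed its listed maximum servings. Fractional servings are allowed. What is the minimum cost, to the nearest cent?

$2.28

Cost per mg of vitamin C: orange $0.0060, broccoli $0.0106, strawberries $0.0125, banana $0.0321, avocado $0.1500.
Take 3 servings of orange: +276.0 mg vitamin C for $1.65 (total $1.65, still need 59.0 mg).
Take 0.6277 servings of broccoli: +59.0 mg vitamin C for $0.63 (total $2.28, still need 0.0 mg).
Greedy by cheapest-per-mg is optimal for a single linear constraint, so the minimum cost is $2.28.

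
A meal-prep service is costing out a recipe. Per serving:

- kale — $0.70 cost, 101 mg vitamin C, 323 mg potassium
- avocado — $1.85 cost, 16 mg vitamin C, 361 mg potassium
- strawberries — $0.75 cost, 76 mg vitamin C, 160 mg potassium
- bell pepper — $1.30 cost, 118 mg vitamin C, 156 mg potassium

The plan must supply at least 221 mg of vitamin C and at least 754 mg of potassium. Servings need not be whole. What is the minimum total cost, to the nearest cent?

$1.63

At the optimum either one food covers both requirements or two foods hit both targets exactly; no other combination can be cheaper.
kale only: max(221/101, 754/323) = 2.334 servings → $1.63.
avocado only: max(221/16, 754/361) = 13.81 servings → $25.55.
strawberries only: max(221/76, 754/160) = 4.713 servings → $3.53.
bell pepper only: max(221/118, 754/156) = 4.833 servings → $6.28.
kale + avocado with both tight: 2.164 servings and 0.1525 servings → $1.80.
kale + strawberries: the both-tight solution has a negative serving — not a feasible corner.
kale + bell pepper with both targets exact would need a negative amount; discard.
avocado + strawberries with both tight: 0.8821 servings and 2.722 servings → $3.67.
avocado + bell pepper with both tight: 1.359 servings and 1.689 servings → $4.71.
strawberries + bell pepper: the both-tight solution has a negative serving — not a feasible corner.
Cheapest feasible corner: $1.63.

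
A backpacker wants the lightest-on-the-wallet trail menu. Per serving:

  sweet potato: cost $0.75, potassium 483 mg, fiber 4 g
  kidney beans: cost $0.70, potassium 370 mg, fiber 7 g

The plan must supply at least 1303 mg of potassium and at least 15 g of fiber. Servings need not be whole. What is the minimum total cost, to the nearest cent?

$2.16

sweet potato only: max(1303/483, 15/4) = 3.75 servings → $2.81.
kidney beans only: max(1303/370, 15/7) = 3.522 servings → $2.47.
sweet potato + kidney beans with both tight: 1.878 servings and 1.069 servings → $2.16.
Cheapest feasible corner: $2.16.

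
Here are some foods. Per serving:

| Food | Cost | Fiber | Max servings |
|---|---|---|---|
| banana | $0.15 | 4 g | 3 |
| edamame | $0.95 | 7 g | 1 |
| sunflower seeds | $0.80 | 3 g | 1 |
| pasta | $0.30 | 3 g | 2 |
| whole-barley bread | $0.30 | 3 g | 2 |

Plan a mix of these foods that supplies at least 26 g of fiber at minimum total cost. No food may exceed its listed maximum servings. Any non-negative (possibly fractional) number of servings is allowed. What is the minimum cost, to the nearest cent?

$1.92

Cost per g of fiber: banana $0.0375, pasta $0.1000, whole-barley bread $0.1000, edamame $0.1357, sunflower seeds $0.2667.
Take 3 servings of banana: +12.0 g fiber for $0.45 (total $0.45, still need 14.0 g).
Take 2 servings of pasta: +6.0 g fiber for $0.60 (total $1.05, still need 8.0 g).
Take 2 servings of whole-barley bread: +6.0 g fiber for $0.60 (total $1.65, still need 2.0 g).
Take 0.2857 servings of edamame: +2.0 g fiber for $0.27 (total $1.92, still need 0.0 g).
Filling from the cheapest source first is optimal under one linear minimum: $1.92.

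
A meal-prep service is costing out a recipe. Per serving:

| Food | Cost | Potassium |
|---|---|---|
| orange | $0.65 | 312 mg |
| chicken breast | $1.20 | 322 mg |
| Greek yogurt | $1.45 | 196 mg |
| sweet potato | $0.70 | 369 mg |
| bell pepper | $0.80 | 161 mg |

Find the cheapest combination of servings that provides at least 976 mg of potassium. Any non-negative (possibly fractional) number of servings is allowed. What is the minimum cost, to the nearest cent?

Cost per mg of potassium: sweet potato $0.0019, orange $0.0021, chicken breast $0.0037, bell pepper $0.0050, Greek yogurt $0.0074.
With no serving limits, use only sweet potato: 976 mg / 369 mg = 2.645 servings × $0.70 = $1.85.

$1.85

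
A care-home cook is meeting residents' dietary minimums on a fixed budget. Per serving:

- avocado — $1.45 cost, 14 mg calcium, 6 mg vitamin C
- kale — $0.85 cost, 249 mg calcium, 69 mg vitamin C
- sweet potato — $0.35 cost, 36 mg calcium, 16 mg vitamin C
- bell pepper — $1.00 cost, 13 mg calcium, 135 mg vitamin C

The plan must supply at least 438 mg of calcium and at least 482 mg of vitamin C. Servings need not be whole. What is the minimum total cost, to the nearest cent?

With two linear requirements the optimum uses one or two foods; enumerate the corners.
avocado only: max(438/14, 482/6) = 80.33 servings → $116.48.
kale only: max(438/249, 482/69) = 6.986 servings → $5.94.
sweet potato only: max(438/36, 482/16) = 30.12 servings → $10.54.
bell pepper only: max(438/13, 482/135) = 33.69 servings → $33.69.
avocado + kale with both targets exact would need a negative amount; discard.
avocado + sweet potato: intersection lies outside the first quadrant.
avocado + bell pepper with both tight: 29.17 servings and 2.274 servings → $44.58.
kale + sweet potato: the both-tight solution has a negative serving — not a feasible corner.
kale + bell pepper with both tight: 1.616 servings and 2.745 servings → $4.12.
sweet potato + bell pepper with both tight: 11.36 servings and 2.224 servings → $6.20.
The minimum over all feasible corners is $4.12.

$4.12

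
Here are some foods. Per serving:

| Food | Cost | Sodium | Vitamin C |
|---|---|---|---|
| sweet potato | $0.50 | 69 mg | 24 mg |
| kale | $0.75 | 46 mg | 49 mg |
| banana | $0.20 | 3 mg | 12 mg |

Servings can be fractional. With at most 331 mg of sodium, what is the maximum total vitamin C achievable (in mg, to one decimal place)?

1324.0 mg

Vitamin C per mg sodium: banana 4, kale 1.065, sweet potato 0.3478.
With no serving limits, spend the whole sodium allowance on banana: 331 mg / 3 mg × 12 mg = 1324.0 mg.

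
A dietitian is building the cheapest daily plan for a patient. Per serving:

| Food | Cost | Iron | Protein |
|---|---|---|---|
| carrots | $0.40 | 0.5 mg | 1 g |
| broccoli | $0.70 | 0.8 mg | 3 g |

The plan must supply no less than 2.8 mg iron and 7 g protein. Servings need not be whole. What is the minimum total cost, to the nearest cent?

Minimising a linear cost over {iron ≥ 2.8, protein ≥ 7, servings ≥ 0} — the optimum is at a vertex, using one or two foods.
carrots only: max(2.8/0.5, 7/1) = 7 servings → $2.80.
broccoli only: max(2.8/0.8, 7/3) = 3.5 servings → $2.45.
carrots + broccoli with both tight: 4 servings and 1 serving → $2.30.
So the least-cost plan costs $2.30.

$2.30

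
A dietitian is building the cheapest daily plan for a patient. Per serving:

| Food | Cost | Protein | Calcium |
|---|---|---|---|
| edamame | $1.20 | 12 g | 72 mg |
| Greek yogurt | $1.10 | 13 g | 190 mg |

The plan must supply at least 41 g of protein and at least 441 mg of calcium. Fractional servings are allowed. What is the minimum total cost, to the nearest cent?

$3.47

edamame only: max(41/12, 441/72) = 6.125 servings → $7.35.
Greek yogurt only: max(41/13, 441/190) = 3.154 servings → $3.47.
edamame + Greek yogurt with both tight: 1.531 servings and 1.741 servings → $3.75.
The minimum over all feasible corners is $3.47.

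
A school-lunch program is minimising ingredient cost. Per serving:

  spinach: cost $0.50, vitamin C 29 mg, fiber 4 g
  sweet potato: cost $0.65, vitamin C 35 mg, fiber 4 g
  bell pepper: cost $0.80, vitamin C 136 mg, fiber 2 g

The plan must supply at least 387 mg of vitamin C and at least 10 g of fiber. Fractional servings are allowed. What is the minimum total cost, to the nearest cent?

Compare the cost at each extreme point of the feasible region.
spinach only: max(387/29, 10/4) = 13.34 servings → $6.67.
sweet potato only: max(387/35, 10/4) = 11.06 servings → $7.19.
bell pepper only: max(387/136, 10/2) = 5 servings → $4.00.
spinach + sweet potato: the both-tight solution has a negative serving — not a feasible corner.
spinach + bell pepper with both tight: 1.206 servings and 2.588 servings → $2.67.
sweet potato + bell pepper with both tight: 1.236 servings and 2.527 servings → $2.83.
The minimum over all feasible corners is $2.67.

$2.67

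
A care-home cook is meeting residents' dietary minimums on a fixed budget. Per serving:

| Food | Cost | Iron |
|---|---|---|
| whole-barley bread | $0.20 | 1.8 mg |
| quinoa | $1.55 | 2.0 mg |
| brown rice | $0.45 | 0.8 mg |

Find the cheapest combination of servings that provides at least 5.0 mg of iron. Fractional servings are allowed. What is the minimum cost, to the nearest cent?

Cost per mg of iron: whole-barley bread $0.1111, brown rice $0.5625, quinoa $0.7750.
With no serving limits, use only whole-barley bread: 5.0 mg / 1.8 mg = 2.778 servings × $0.20 = $0.56.

$0.56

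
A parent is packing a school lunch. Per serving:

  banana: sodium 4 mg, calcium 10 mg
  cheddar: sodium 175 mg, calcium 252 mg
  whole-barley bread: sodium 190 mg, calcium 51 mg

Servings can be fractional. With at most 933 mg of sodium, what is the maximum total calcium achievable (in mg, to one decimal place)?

2332.5 mg

Calcium per mg sodium: banana 2.5, cheddar 1.44, whole-barley bread 0.2684.
With no serving limits, spend the whole sodium allowance on banana: 933 mg / 4 mg × 10 mg = 2332.5 mg.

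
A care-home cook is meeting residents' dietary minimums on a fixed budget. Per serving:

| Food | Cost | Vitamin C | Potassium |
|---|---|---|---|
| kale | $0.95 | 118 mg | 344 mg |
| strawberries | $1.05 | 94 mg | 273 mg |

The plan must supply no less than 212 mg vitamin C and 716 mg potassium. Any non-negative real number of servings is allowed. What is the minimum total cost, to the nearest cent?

kale only: max(212/118, 716/344) = 2.081 servings → $1.98.
strawberries only: max(212/94, 716/273) = 2.623 servings → $2.75.
kale + strawberries with both targets exact would need a negative amount; discard.
So the least-cost plan costs $1.98.

$1.98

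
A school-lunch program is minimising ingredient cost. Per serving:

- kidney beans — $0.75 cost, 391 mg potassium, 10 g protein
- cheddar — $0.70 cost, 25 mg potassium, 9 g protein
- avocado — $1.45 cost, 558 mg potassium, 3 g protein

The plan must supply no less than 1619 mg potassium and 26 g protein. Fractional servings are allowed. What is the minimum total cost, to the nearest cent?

An LP optimum is at a vertex; with two nutrient constraints at most two foods are used. Check each candidate.
kidney beans only: max(1619/391, 26/10) = 4.141 servings → $3.11.
cheddar only: max(1619/25, 26/9) = 64.76 servings → $45.33.
avocado only: max(1619/558, 26/3) = 8.667 servings → $12.57.
kidney beans + cheddar: intersection lies outside the first quadrant.
kidney beans + avocado with both tight: 2.19 servings and 1.367 servings → $3.62.
cheddar + avocado with both tight: 1.951 servings and 2.814 servings → $5.45.
Cheapest feasible corner: $3.11.

$3.11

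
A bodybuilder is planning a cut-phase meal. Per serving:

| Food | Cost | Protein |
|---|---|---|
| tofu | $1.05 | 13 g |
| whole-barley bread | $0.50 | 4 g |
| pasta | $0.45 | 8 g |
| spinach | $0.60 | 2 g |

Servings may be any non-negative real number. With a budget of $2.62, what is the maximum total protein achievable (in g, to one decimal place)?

46.6 g

Protein per dollar: pasta 17.78, tofu 12.38, whole-barley bread 8, spinach 3.333.
With no serving limits, spend the whole cost allowance on pasta: $2.62 / $0.45 × 8 g = 46.6 g.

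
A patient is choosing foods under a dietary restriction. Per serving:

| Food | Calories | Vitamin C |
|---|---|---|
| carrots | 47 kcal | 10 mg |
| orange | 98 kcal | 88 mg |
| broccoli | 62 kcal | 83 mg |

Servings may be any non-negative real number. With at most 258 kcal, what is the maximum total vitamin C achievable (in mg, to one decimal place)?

Vitamin C per kcal: broccoli 1.339, orange 0.898, carrots 0.2128.
With no serving limits, spend the whole calories allowance on broccoli: 258 kcal / 62 kcal × 83 mg = 345.4 mg.

345.4 mg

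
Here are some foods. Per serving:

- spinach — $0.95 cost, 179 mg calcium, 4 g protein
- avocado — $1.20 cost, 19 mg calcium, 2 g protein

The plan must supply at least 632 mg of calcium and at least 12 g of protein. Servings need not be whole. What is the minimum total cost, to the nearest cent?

For a min-cost LP with two ≥-constraints, a basic feasible solution has at most two positive variables.
spinach only: max(632/179, 12/4) = 3.531 servings → $3.35.
avocado only: max(632/19, 12/2) = 33.26 servings → $39.92.
spinach + avocado: the both-tight solution has a negative serving — not a feasible corner.
So the least-cost plan costs $3.35.

$3.35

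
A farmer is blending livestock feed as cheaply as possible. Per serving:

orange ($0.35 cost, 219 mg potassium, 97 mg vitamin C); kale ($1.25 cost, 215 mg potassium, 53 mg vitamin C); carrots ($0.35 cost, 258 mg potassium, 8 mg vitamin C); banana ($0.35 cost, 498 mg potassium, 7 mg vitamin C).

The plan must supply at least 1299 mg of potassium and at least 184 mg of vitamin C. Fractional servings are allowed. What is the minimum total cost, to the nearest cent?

With two linear requirements the optimum uses one or two foods; enumerate the corners.
orange only: max(1299/219, 184/97) = 5.932 servings → $2.08.
kale only: max(1299/215, 184/53) = 6.042 servings → $7.55.
carrots only: max(1299/258, 184/8) = 23 servings → $8.05.
banana only: max(1299/498, 184/7) = 26.29 servings → $9.20.
orange + kale: intersection lies outside the first quadrant.
orange + carrots with both tight: 1.593 servings and 3.683 servings → $1.85.
orange + banana with both tight: 1.765 servings and 1.832 servings → $1.26.
kale + carrots with both tight: 3.102 servings and 2.45 servings → $4.73.
kale + banana with both tight: 3.316 servings and 1.177 servings → $4.56.
carrots + banana: the both-tight solution has a negative serving — not a feasible corner.
So the least-cost plan costs $1.26.

$1.26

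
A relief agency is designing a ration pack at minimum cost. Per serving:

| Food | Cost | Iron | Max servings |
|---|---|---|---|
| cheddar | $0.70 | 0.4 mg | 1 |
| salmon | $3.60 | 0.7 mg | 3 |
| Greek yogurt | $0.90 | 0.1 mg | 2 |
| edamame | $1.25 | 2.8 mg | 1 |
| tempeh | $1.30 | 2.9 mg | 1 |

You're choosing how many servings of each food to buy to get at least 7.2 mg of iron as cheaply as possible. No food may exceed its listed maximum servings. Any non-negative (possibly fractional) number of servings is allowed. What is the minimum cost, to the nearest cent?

$8.91

Cost per mg of iron: edamame $0.4464, tempeh $0.4483, cheddar $1.7500, salmon $5.1429, Greek yogurt $9.0000.
Take 1 serving of edamame: +2.8 mg iron for $1.25 (total $1.25, still need 4.4 mg).
Take 1 serving of tempeh: +2.9 mg iron for $1.30 (total $2.55, still need 1.5 mg).
Take 1 serving of cheddar: +0.4 mg iron for $0.70 (total $3.25, still need 1.1 mg).
Take 1.571 servings of salmon: +1.1 mg iron for $5.66 (total $8.91, still need 0.0 mg).
Filling from the cheapest source first is optimal under one linear minimum: $8.91.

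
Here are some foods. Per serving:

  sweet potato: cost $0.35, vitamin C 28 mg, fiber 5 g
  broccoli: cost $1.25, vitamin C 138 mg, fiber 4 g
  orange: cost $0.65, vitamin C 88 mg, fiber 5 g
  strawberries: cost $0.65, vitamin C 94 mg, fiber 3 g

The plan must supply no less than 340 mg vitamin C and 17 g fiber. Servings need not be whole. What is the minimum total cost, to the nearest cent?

$2.47

For a min-cost LP with two ≥-constraints, a basic feasible solution has at most two positive variables.
sweet potato only: max(340/28, 17/5) = 12.14 servings → $4.25.
broccoli only: max(340/138, 17/4) = 4.25 servings → $5.31.
orange only: max(340/88, 17/5) = 3.864 servings → $2.51.
strawberries only: max(340/94, 17/3) = 5.667 servings → $3.68.
sweet potato + broccoli with both tight: 1.706 servings and 2.118 servings → $3.24.
sweet potato + orange: intersection lies outside the first quadrant.
sweet potato + strawberries with both tight: 1.497 servings and 3.171 servings → $2.59.
broccoli + orange with both tight: 0.6036 servings and 2.917 servings → $2.65.
broccoli + strawberries: intersection lies outside the first quadrant.
orange + strawberries with both tight: 2.806 servings and 0.9903 servings → $2.47.
The minimum over all feasible corners is $2.47.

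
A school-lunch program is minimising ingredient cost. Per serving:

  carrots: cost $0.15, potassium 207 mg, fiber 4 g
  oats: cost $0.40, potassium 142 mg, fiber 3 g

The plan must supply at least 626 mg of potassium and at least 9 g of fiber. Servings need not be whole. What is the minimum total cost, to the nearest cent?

$0.45

This is a tiny linear program; its minimum lies at a vertex of the feasible set. List the vertices and price them.
carrots only: max(626/207, 9/4) = 3.024 servings → $0.45.
oats only: max(626/142, 9/3) = 4.408 servings → $1.76.
carrots + oats: the both-tight solution has a negative serving — not a feasible corner.
Cheapest feasible corner: $0.45.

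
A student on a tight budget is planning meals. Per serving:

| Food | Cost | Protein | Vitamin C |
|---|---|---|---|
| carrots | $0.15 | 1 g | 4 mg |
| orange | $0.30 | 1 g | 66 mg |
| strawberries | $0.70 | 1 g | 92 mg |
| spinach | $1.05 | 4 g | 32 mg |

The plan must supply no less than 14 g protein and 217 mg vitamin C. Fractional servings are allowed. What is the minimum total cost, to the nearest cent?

$2.49

At the optimum either one food covers both requirements or two foods hit both targets exactly; no other combination can be cheaper.
carrots only: max(14/1, 217/4) = 54.25 servings → $8.14.
orange only: max(14/1, 217/66) = 14 servings → $4.20.
strawberries only: max(14/1, 217/92) = 14 servings → $9.80.
spinach only: max(14/4, 217/32) = 6.781 servings → $7.12.
carrots + orange with both tight: 11.4 servings and 2.597 servings → $2.49.
carrots + strawberries with both tight: 12.17 servings and 1.83 servings → $3.11.
carrots + spinach with both targets exact would need a negative amount; discard.
orange + strawberries with both targets exact would need a negative amount; discard.
orange + spinach with both tight: 1.81 servings and 3.047 servings → $3.74.
strawberries + spinach with both tight: 1.25 servings and 3.188 servings → $4.22.
So the least-cost plan costs $2.49.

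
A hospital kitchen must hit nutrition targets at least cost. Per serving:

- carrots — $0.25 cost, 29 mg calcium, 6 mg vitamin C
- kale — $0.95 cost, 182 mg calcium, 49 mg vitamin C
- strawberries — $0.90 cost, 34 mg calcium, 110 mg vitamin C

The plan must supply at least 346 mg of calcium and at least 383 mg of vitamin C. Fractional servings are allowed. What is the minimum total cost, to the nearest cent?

Check every corner: each single food scaled to meet both minima, and each pair solved so both constraints bind.
carrots only: max(346/29, 383/6) = 63.83 servings → $15.96.
kale only: max(346/182, 383/49) = 7.816 servings → $7.43.
strawberries only: max(346/34, 383/110) = 10.18 servings → $9.16.
carrots + kale with both targets exact would need a negative amount; discard.
carrots + strawberries with both tight: 8.385 servings and 3.024 servings → $4.82.
kale + strawberries with both tight: 1.364 servings and 2.874 servings → $3.88.
Cheapest feasible corner: $3.88.

$3.88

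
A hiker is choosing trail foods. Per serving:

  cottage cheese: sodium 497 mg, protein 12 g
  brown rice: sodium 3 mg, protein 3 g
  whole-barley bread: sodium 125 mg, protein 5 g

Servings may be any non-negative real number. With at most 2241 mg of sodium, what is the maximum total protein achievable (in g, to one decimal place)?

Protein per mg sodium: brown rice 1, whole-barley bread 0.04, cottage cheese 0.02414.
With no serving limits, spend the whole sodium allowance on brown rice: 2241 mg / 3 mg × 3 g = 2241.0 g.

2241.0 g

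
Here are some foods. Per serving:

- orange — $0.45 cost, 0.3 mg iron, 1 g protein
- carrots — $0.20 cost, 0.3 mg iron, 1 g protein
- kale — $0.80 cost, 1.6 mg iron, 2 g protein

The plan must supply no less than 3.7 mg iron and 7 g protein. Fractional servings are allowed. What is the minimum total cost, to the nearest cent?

Two binding constraints pin down two serving amounts, so the optimal mix uses at most two foods. The candidates are each food alone (scaled to the tighter of iron/protein) and each pair with both constraints tight.
orange only: max(3.7/0.3, 7/1) = 12.33 servings → $5.55.
carrots only: max(3.7/0.3, 7/1) = 12.33 servings → $2.47.
kale only: max(3.7/1.6, 7/2) = 3.5 servings → $2.80.
orange + carrots (both tight): parallel constraints — no distinct corner.
orange + kale with both tight: 3.8 servings and 1.6 servings → $2.99.
carrots + kale with both tight: 3.8 servings and 1.6 servings → $2.04.
The minimum over all feasible corners is $2.04.

$2.04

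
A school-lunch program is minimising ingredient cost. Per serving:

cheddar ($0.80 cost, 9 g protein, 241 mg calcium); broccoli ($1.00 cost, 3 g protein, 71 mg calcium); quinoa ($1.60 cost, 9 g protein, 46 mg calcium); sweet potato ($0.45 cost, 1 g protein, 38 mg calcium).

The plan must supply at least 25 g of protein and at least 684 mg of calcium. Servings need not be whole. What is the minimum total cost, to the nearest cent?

$2.27

The cheapest plan sits at a corner of the feasible region — with two constraints it uses at most two foods.
cheddar only: max(25/9, 684/241) = 2.838 servings → $2.27.
broccoli only: max(25/3, 684/71) = 9.634 servings → $9.63.
quinoa only: max(25/9, 684/46) = 14.87 servings → $23.79.
sweet potato only: max(25/1, 684/38) = 25 servings → $11.25.
cheddar + broccoli with both targets exact would need a negative amount; discard.
cheddar + quinoa: the both-tight solution has a negative serving — not a feasible corner.
cheddar + sweet potato with both tight: 2.634 servings and 1.297 servings → $2.69.
broccoli + quinoa: the both-tight solution has a negative serving — not a feasible corner.
broccoli + sweet potato with both tight: 6.186 servings and 6.442 servings → $9.08.
quinoa + sweet potato with both tight: 0.8986 servings and 16.91 servings → $9.05.
Cheapest feasible corner: $2.27.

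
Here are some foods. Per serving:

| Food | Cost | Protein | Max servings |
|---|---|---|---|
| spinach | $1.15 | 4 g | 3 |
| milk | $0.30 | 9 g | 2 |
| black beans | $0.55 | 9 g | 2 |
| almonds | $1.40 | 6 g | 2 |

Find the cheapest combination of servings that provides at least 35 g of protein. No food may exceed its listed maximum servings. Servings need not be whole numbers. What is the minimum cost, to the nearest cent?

Cost per g of protein: milk $0.0333, black beans $0.0611, almonds $0.2333, spinach $0.2875.
Take 2 servings of milk: +18.0 g protein for $0.60 (total $0.60, still need 17.0 g).
Take 1.889 servings of black beans: +17.0 g protein for $1.04 (total $1.64, still need 0.0 g).
Filling from the cheapest source first is optimal under one linear minimum: $1.64.

$1.64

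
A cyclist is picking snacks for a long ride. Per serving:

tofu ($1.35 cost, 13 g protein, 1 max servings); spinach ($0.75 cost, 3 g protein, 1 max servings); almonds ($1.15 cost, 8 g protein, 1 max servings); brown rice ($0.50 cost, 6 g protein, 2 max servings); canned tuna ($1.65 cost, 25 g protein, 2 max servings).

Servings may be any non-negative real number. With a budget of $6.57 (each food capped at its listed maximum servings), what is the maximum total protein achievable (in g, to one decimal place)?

Protein per dollar: canned tuna 15.15, brown rice 12, tofu 9.63, almonds 6.957, spinach 4.
Take 2 servings of canned tuna: spends $3.30, +50.0 g protein (running total 50.0 g).
Take 2 servings of brown rice: spends $1.00, +12.0 g protein (running total 62.0 g).
Take 1 serving of tofu: spends $1.35, +13.0 g protein (running total 75.0 g).
Take 0.8 servings of almonds: spends $0.92, +6.4 g protein (running total 81.4 g).
Greedy by best ratio exhausts the cost allowance optimally: 81.4 g.

81.4 g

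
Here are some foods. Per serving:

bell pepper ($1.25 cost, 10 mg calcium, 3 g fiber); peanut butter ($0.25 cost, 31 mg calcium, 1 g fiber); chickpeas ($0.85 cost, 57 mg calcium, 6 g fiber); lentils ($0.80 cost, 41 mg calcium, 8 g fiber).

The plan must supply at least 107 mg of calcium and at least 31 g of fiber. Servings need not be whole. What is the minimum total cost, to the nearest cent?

$3.10

At the optimum either one food covers both requirements or two foods hit both targets exactly; no other combination can be cheaper.
bell pepper only: max(107/10, 31/3) = 10.7 servings → $13.38.
peanut butter only: max(107/31, 31/1) = 31 servings → $7.75.
chickpeas only: max(107/57, 31/6) = 5.167 servings → $4.39.
lentils only: max(107/41, 31/8) = 3.875 servings → $3.10.
bell pepper + peanut butter with both tight: 10.29 servings and 0.1325 servings → $12.89.
bell pepper + chickpeas with both tight: 10.14 servings and 0.0991 servings → $12.75.
bell pepper + lentils with both tight: 9.651 servings and 0.2558 servings → $12.27.
peanut butter + chickpeas: intersection lies outside the first quadrant.
peanut butter + lentils with both targets exact would need a negative amount; discard.
chickpeas + lentils: the both-tight solution has a negative serving — not a feasible corner.
So the least-cost plan costs $3.10.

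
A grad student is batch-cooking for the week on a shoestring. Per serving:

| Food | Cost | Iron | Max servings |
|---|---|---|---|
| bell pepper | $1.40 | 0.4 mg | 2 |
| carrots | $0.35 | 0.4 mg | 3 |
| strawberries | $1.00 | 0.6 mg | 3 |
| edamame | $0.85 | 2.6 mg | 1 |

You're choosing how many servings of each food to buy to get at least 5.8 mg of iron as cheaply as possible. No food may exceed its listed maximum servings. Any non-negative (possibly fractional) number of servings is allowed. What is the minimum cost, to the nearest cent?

$5.60

Cost per mg of iron: edamame $0.3269, carrots $0.8750, strawberries $1.6667, bell pepper $3.5000.
Take 1 serving of edamame: +2.6 mg iron for $0.85 (total $0.85, still need 3.2 mg).
Take 3 servings of carrots: +1.2 mg iron for $1.05 (total $1.90, still need 2.0 mg).
Take 3 servings of strawberries: +1.8 mg iron for $3.00 (total $4.90, still need 0.2 mg).
Take 0.5 servings of bell pepper: +0.2 mg iron for $0.70 (total $5.60, still need 0.0 mg).
Filling from the cheapest source first is optimal under one linear minimum: $5.60.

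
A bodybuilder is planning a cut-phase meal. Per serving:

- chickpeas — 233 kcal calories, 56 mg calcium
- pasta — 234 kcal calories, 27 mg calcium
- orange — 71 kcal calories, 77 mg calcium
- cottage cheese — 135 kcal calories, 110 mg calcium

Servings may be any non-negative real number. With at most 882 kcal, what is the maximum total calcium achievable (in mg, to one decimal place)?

956.5 mg

Calcium per kcal: orange 1.085, cottage cheese 0.8148, chickpeas 0.2403, pasta 0.1154.
With no serving limits, spend the whole calories allowance on orange: 882 kcal / 71 kcal × 77 mg = 956.5 mg.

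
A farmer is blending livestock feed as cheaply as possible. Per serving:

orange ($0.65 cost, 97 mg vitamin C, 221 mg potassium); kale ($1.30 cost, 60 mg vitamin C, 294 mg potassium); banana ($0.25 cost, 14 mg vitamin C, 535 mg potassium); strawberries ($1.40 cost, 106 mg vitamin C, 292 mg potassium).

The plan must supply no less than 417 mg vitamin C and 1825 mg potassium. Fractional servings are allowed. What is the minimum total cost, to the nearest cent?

$3.07

Minimising a linear cost over {vitamin C ≥ 417, potassium ≥ 1825, servings ≥ 0} — the optimum is at a vertex, using one or two foods.
orange only: max(417/97, 1825/221) = 8.258 servings → $5.37.
kale only: max(417/60, 1825/294) = 6.95 servings → $9.04.
banana only: max(417/14, 1825/535) = 29.79 servings → $7.45.
strawberries only: max(417/106, 1825/292) = 6.25 servings → $8.75.
orange + kale with both tight: 0.8584 servings and 5.562 servings → $7.79.
orange + banana with both tight: 4.048 servings and 1.739 servings → $3.07.
orange + strawberries: intersection lies outside the first quadrant.
kale + banana with both targets exact would need a negative amount; discard.
kale + strawberries with both tight: 5.254 servings and 0.96 servings → $8.17.
banana + strawberries with both tight: 1.362 servings and 3.754 servings → $5.60.
So the least-cost plan costs $3.07.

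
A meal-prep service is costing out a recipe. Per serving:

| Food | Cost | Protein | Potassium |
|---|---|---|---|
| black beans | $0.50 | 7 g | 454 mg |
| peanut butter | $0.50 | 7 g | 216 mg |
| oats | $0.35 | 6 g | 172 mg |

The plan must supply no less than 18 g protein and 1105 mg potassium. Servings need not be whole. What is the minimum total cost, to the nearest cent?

$1.26

Two binding constraints pin down two serving amounts, so the optimal mix uses at most two foods. The candidates are each food alone (scaled to the tighter of protein/potassium) and each pair with both constraints tight.
black beans only: max(18/7, 1105/454) = 2.571 servings → $1.29.
peanut butter only: max(18/7, 1105/216) = 5.116 servings → $2.56.
oats only: max(18/6, 1105/172) = 6.424 servings → $2.25.
black beans + peanut butter with both tight: 2.309 servings and 0.2623 servings → $1.29.
black beans + oats with both tight: 2.325 servings and 0.2875 servings → $1.26.
peanut butter + oats: the both-tight solution has a negative serving — not a feasible corner.
The minimum over all feasible corners is $1.26.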